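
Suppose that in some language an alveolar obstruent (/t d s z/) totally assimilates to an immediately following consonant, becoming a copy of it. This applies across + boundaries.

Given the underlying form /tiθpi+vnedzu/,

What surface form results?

/d/ before /z/ → [z] (total assimilation)

[tiθpi+vnezzu]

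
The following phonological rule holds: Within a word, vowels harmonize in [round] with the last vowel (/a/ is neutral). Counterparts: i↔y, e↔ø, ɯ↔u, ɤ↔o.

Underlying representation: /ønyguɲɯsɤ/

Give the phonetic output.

/ø/ harmonizes with /ɤ/ ([-round]) → [e]
/y/ harmonizes with /ɤ/ ([-round]) → [i]
/u/ harmonizes with /ɤ/ ([-round]) → [ɯ]

[enigɯɲɯsɤ]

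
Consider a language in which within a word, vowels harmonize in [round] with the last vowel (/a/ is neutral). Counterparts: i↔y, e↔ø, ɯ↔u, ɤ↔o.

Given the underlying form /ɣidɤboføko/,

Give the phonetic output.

/i/ harmonizes with /o/ ([+round]) → [y]
/ɤ/ harmonizes with /o/ ([+round]) → [o]

[ɣydoboføko]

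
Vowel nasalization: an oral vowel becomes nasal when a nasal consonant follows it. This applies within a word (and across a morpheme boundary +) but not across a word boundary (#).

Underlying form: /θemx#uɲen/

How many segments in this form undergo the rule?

3

/e/ before nasal /m/ → [ẽ]
/u/ before nasal /ɲ/ → [ũ]
/e/ before nasal /n/ → [ẽ]
3 segments change.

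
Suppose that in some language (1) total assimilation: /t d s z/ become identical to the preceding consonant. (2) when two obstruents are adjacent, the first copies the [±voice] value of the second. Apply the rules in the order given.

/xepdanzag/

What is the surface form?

Rule 1: /d/ after /p/ → [p] (total assimilation)
Rule 1: /z/ after /n/ → [n] (total assimilation)
After rule 1: xeppannag
Rule 2: no segment meets the rule's conditions; no change.

[xeppannag]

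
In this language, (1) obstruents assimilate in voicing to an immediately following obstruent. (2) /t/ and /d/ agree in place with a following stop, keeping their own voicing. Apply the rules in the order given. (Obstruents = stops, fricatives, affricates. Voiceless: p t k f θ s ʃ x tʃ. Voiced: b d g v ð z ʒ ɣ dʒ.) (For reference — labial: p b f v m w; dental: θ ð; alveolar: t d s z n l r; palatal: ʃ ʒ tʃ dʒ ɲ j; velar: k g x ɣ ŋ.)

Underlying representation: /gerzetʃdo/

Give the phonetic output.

Rule 1: /tʃ/ before /d/ (voiced) → [dʒ]
After rule 1: gerzedʒdo
Rule 2: no segment meets the rule's conditions; no change.

[gerzedʒdo]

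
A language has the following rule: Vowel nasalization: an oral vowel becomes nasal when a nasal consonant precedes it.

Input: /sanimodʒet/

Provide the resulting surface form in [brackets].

[sanĩmõdʒet]

/i/ after nasal /n/ → [ĩ]
/o/ after nasal /m/ → [õ]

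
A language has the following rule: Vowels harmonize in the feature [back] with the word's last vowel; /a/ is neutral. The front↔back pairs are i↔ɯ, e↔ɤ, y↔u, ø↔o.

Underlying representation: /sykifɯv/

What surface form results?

[sukɯfɯv]

/y/ harmonizes with /ɯ/ ([+back]) → [u]
/i/ harmonizes with /ɯ/ ([+back]) → [ɯ]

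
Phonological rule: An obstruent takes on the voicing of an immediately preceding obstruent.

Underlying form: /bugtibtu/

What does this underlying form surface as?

[bugdibdu]

/t/ after /g/ (voiced) → [d]
/t/ after /b/ (voiced) → [d]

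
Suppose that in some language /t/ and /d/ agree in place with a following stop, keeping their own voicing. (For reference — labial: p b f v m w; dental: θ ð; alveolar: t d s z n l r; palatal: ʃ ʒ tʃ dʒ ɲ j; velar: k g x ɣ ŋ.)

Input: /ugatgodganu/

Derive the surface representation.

/t/ before /g/ (velar) → [k]
/d/ before /g/ (velar) → [g]

[ugakgogganu]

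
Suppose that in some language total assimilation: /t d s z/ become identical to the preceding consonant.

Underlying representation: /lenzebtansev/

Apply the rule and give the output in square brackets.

[lennebbannev]

/z/ after /n/ → [n] (total assimilation)
/t/ after /b/ → [b] (total assimilation)
/s/ after /n/ → [n] (total assimilation)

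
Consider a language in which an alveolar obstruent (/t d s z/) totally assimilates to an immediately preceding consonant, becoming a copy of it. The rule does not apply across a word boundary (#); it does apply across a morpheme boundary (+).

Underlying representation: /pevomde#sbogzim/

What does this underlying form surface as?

[pevomme#sboggim]

/d/ after /m/ → [m] (total assimilation)
/z/ after /g/ → [g] (total assimilation)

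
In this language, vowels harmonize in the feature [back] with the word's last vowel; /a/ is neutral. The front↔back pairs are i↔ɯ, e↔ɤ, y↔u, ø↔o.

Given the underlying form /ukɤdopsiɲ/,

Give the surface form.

[ykedøpsiɲ]

/u/ harmonizes with /i/ ([-back]) → [y]
/ɤ/ harmonizes with /i/ ([-back]) → [e]
/o/ harmonizes with /i/ ([-back]) → [ø]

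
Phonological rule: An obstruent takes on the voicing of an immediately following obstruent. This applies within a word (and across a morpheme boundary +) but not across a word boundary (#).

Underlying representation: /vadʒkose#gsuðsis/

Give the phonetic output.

/dʒ/ before /k/ (voiceless) → [tʃ]
/g/ before /s/ (voiceless) → [k]
/ð/ before /s/ (voiceless) → [θ]

[vatʃkose#ksuθsis]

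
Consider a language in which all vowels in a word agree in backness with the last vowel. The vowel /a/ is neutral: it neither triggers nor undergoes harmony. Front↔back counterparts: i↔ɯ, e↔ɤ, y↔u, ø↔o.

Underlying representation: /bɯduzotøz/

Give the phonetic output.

/ɯ/ harmonizes with /ø/ ([-back]) → [i]
/u/ harmonizes with /ø/ ([-back]) → [y]
/o/ harmonizes with /ø/ ([-back]) → [ø]

[bidyzøtøz]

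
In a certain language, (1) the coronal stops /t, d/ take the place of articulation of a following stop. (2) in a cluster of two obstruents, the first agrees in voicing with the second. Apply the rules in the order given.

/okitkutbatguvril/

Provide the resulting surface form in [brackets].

Rule 1: /t/ before /k/ (velar) → [k]
Rule 1: /t/ before /b/ (labial) → [p]
Rule 1: /t/ before /g/ (velar) → [k]
After rule 1: okikkupbakguvril
Rule 2: /p/ before /b/ (voiced) → [b]
Rule 2: /k/ before /g/ (voiced) → [g]

[okikkubbagguvril]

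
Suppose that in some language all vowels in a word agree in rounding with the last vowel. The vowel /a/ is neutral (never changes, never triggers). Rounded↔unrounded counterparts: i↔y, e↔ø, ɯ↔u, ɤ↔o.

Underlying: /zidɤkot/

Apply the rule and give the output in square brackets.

/i/ harmonizes with /o/ ([+round]) → [y]
/ɤ/ harmonizes with /o/ ([+round]) → [o]

[zydokot]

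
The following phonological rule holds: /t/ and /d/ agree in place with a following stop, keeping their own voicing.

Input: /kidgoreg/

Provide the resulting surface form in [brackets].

/d/ before /g/ (velar) → [g]

[kiggoreg]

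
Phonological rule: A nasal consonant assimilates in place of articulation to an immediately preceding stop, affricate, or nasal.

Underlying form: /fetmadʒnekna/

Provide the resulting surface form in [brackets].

/m/ after /t/ (alveolar) → [n]
/n/ after /dʒ/ (palatal) → [ɲ]
/n/ after /k/ (velar) → [ŋ]

[fetnadʒɲekŋa]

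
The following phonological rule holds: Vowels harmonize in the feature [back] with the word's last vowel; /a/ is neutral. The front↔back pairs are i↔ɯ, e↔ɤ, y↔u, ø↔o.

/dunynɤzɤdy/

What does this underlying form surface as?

[dynynezedy]

/u/ harmonizes with /y/ ([-back]) → [y]
/ɤ/ harmonizes with /y/ ([-back]) → [e]
/ɤ/ harmonizes with /y/ ([-back]) → [e]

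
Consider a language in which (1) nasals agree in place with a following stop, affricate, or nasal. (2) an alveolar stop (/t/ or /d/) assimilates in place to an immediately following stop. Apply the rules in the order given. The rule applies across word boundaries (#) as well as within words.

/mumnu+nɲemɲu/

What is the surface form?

Rule 1: /m/ before /n/ (alveolar) → [n]
Rule 1: /n/ before /ɲ/ (palatal) → [ɲ]
Rule 1: /m/ before /ɲ/ (palatal) → [ɲ]
After rule 1: munnu+ɲɲeɲɲu
Rule 2: no segment meets the rule's conditions; no change.

[munnu+ɲɲeɲɲu]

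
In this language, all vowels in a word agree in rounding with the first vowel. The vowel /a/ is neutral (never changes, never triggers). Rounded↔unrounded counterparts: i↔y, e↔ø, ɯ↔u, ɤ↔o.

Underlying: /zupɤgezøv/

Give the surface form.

/ɤ/ harmonizes with /u/ ([+round]) → [o]
/e/ harmonizes with /u/ ([+round]) → [ø]

[zupogøzøv]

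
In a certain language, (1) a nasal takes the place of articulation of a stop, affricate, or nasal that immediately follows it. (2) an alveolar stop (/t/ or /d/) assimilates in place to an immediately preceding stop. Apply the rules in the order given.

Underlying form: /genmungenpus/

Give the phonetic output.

[gemmuŋgempus]

Rule 1: /n/ before /m/ (labial) → [m]
Rule 1: /n/ before /g/ (velar) → [ŋ]
Rule 1: /n/ before /p/ (labial) → [m]
After rule 1: gemmuŋgempus
Rule 2: no segment meets the rule's conditions; no change.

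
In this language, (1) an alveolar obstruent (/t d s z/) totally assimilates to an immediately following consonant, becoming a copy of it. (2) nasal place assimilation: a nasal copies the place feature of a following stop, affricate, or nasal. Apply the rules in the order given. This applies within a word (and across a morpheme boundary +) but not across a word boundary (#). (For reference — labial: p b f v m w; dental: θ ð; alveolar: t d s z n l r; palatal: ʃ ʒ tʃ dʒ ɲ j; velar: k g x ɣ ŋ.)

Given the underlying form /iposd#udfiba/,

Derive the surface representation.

[ipodd#uffiba]

Rule 1: /s/ before /d/ → [d] (total assimilation)
Rule 1: /d/ before /f/ → [f] (total assimilation)
After rule 1: ipodd#uffiba
Rule 2: no segment meets the rule's conditions; no change.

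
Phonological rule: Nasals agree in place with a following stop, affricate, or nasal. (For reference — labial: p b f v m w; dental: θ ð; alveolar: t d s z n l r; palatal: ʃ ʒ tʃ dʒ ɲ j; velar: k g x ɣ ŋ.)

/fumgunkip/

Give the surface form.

/m/ before /g/ (velar) → [ŋ]
/n/ before /k/ (velar) → [ŋ]

[fuŋguŋkip]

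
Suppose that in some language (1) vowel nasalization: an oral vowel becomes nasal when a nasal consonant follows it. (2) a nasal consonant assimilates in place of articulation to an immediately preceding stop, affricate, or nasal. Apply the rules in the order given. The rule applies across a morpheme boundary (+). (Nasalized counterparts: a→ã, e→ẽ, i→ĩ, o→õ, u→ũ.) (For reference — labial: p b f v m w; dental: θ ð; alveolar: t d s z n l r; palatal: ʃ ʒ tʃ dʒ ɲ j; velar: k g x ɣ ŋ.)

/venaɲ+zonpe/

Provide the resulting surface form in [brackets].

Rule 1: /e/ before nasal /n/ → [ẽ]
Rule 1: /a/ before nasal /ɲ/ → [ã]
Rule 1: /o/ before nasal /n/ → [õ]
After rule 1: vẽnãɲ+zõnpe
Rule 2: no segment meets the rule's conditions; no change.

[vẽnãɲ+zõnpe]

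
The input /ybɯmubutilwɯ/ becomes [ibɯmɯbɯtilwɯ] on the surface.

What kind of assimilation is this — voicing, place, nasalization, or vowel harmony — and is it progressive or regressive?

/y/→[i] /u/→[ɯ] /u/→[ɯ].
Vowels agree with the last vowel, so the harmony is regressive.

vowel harmony, regressive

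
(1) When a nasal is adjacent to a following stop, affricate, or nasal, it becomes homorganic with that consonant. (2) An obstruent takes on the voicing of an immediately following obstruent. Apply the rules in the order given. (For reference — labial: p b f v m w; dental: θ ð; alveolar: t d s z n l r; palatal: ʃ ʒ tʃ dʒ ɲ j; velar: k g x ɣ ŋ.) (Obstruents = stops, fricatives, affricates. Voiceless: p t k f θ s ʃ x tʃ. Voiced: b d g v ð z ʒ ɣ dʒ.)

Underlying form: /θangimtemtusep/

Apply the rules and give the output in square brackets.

[θaŋgintentusep]

Rule 1: /n/ before /g/ (velar) → [ŋ]
Rule 1: /m/ before /t/ (alveolar) → [n]
Rule 1: /m/ before /t/ (alveolar) → [n]
After rule 1: θaŋgintentusep
Rule 2: no segment meets the rule's conditions; no change.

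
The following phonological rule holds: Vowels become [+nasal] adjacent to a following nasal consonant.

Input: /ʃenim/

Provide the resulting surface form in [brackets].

/e/ before nasal /n/ → [ẽ]
/i/ before nasal /m/ → [ĩ]

[ʃẽnĩm]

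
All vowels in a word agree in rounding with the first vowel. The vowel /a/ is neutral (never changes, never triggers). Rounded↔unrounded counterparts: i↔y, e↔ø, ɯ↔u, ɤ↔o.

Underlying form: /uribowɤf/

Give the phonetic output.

[urybowof]

/i/ harmonizes with /u/ ([+round]) → [y]
/ɤ/ harmonizes with /u/ ([+round]) → [o]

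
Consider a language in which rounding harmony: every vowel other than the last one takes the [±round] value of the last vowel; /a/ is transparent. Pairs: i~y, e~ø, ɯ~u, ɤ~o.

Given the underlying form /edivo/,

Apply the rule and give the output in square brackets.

[ødyvo]

/e/ harmonizes with /o/ ([+round]) → [ø]
/i/ harmonizes with /o/ ([+round]) → [y]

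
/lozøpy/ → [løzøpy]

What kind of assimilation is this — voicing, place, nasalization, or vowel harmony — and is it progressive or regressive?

vowel harmony, regressive

/o/→[ø].
Vowels agree with the last vowel, so the harmony is regressive.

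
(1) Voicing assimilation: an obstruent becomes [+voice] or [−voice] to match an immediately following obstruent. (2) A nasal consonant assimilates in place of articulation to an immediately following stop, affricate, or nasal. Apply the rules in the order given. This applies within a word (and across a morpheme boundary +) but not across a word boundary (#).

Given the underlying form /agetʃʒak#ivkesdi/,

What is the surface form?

Rule 1: /tʃ/ before /ʒ/ (voiced) → [dʒ]
Rule 1: /v/ before /k/ (voiceless) → [f]
Rule 1: /s/ before /d/ (voiced) → [z]
After rule 1: agedʒʒak#ifkezdi
Rule 2: no segment meets the rule's conditions; no change.

[agedʒʒak#ifkezdi]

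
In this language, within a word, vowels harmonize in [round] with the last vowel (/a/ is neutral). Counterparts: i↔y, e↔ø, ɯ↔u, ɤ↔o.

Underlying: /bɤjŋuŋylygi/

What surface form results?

[bɤjŋɯŋiligi]

/u/ harmonizes with /i/ ([-round]) → [ɯ]
/y/ harmonizes with /i/ ([-round]) → [i]
/y/ harmonizes with /i/ ([-round]) → [i]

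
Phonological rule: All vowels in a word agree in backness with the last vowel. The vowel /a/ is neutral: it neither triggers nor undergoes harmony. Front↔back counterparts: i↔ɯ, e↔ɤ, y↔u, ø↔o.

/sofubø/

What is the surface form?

/o/ harmonizes with /ø/ ([-back]) → [ø]
/u/ harmonizes with /ø/ ([-back]) → [y]

[søfybø]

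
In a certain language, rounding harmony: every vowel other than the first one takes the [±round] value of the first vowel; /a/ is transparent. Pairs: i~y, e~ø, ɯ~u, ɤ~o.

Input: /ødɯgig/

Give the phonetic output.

[ødugyg]

/ɯ/ harmonizes with /ø/ ([+round]) → [u]
/i/ harmonizes with /ø/ ([+round]) → [y]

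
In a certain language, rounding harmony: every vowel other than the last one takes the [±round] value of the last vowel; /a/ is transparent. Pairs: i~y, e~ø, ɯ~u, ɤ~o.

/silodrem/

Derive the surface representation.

[silɤdrem]

/o/ harmonizes with /e/ ([-round]) → [ɤ]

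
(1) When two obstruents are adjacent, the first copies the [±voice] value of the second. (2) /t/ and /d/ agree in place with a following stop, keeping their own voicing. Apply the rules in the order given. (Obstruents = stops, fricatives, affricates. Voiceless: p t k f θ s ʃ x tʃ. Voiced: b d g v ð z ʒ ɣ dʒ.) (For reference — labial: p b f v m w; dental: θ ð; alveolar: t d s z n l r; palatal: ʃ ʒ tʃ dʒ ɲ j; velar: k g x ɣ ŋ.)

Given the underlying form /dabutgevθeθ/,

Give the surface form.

Rule 1: /t/ before /g/ (voiced) → [d]
Rule 1: /v/ before /θ/ (voiceless) → [f]
After rule 1: dabudgefθeθ
Rule 2: /d/ before /g/ (velar) → [g]

[dabuggefθeθ]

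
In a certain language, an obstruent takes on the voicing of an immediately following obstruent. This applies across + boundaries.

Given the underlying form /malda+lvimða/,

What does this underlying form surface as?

[malda+lvimða]

no segment meets the rule's conditions; no change.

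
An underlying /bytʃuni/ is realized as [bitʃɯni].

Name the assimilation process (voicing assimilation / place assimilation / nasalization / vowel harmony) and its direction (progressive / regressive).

/y/→[i] /u/→[ɯ].
Vowels agree with the last vowel, so the harmony is regressive.

vowel harmony, regressive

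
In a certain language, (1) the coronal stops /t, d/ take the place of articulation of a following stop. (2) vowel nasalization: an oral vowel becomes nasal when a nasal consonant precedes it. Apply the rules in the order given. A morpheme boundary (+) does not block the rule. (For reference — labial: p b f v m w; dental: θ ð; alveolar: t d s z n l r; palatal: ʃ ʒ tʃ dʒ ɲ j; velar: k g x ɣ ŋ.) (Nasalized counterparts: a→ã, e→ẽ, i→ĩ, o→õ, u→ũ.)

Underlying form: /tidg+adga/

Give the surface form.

Rule 1: /d/ before /g/ (velar) → [g]
Rule 1: /d/ before /g/ (velar) → [g]
After rule 1: tigg+agga
Rule 2: no segment meets the rule's conditions; no change.

[tigg+agga]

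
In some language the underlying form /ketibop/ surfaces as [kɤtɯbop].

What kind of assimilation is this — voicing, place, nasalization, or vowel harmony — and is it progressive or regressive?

/e/→[ɤ] /i/→[ɯ].
Vowels agree with the last vowel, so the harmony is regressive.

vowel harmony, regressive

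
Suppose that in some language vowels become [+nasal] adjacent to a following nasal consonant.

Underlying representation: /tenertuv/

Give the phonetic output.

[tẽnertuv]

/e/ before nasal /n/ → [ẽ]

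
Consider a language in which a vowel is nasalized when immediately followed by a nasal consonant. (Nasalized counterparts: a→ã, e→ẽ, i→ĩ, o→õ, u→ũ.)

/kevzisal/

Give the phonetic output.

[kevzisal]

no segment meets the rule's conditions; no change.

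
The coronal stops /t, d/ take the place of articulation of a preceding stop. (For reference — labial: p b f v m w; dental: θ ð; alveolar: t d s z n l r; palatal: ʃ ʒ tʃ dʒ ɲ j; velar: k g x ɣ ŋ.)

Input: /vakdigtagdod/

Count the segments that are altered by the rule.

3

/d/ after /k/ (velar) → [g]
/t/ after /g/ (velar) → [k]
/d/ after /g/ (velar) → [g]
3 segments change.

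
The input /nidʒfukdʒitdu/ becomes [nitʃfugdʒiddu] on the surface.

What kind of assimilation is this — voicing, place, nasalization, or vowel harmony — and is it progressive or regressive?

voicing assimilation, regressive

/dʒ/→[tʃ] /k/→[g] /t/→[d].
Each target copies a feature from the following segment, so the direction is regressive.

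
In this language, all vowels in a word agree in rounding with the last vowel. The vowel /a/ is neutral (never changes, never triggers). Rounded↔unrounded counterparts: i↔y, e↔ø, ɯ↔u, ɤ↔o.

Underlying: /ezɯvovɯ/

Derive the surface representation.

[ezɯvɤvɯ]

/o/ harmonizes with /ɯ/ ([-round]) → [ɤ]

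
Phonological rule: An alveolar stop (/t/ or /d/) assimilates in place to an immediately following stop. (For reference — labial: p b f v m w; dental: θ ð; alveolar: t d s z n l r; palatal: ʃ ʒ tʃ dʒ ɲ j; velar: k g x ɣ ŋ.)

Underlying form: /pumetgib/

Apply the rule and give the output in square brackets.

[pumekgib]

/t/ before /g/ (velar) → [k]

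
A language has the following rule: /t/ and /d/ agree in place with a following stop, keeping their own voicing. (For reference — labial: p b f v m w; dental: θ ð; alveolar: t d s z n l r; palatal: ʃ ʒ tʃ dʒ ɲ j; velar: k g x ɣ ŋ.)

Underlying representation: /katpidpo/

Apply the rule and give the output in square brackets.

[kappibpo]

/t/ before /p/ (labial) → [p]
/d/ before /p/ (labial) → [b]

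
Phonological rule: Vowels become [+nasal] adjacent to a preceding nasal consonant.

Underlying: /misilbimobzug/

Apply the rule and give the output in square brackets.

/i/ after nasal /m/ → [ĩ]
/o/ after nasal /m/ → [õ]

[mĩsilbimõbzug]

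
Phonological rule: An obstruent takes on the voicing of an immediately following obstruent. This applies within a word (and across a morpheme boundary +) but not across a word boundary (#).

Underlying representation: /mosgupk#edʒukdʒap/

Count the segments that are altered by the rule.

2

/s/ before /g/ (voiced) → [z]
/k/ before /dʒ/ (voiced) → [g]
2 segments change.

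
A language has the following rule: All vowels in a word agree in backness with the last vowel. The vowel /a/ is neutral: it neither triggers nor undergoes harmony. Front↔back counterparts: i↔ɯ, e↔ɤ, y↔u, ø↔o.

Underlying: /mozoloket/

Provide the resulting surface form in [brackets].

/o/ harmonizes with /e/ ([-back]) → [ø]
/o/ harmonizes with /e/ ([-back]) → [ø]
/o/ harmonizes with /e/ ([-back]) → [ø]

[møzøløket]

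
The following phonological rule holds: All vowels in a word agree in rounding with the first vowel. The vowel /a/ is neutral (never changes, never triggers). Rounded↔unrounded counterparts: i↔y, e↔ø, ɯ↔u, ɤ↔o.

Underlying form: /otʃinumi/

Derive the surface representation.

/i/ harmonizes with /o/ ([+round]) → [y]
/i/ harmonizes with /o/ ([+round]) → [y]

[otʃynumy]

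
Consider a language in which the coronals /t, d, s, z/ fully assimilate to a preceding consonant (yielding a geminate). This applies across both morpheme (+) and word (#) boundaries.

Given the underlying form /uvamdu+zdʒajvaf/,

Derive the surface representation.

/d/ after /m/ → [m] (total assimilation)

[uvammu+zdʒajvaf]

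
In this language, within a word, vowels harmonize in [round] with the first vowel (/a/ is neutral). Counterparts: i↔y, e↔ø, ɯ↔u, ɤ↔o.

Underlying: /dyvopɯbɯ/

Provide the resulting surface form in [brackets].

/ɯ/ harmonizes with /y/ ([+round]) → [u]
/ɯ/ harmonizes with /y/ ([+round]) → [u]

[dyvopubu]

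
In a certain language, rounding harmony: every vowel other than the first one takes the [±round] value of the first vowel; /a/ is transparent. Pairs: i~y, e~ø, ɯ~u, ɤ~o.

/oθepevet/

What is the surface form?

/e/ harmonizes with /o/ ([+round]) → [ø]
/e/ harmonizes with /o/ ([+round]) → [ø]
/e/ harmonizes with /o/ ([+round]) → [ø]

[oθøpøvøt]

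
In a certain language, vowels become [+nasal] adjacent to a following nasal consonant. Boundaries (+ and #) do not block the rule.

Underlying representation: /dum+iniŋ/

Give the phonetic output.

/u/ before nasal /m/ → [ũ]
/i/ before nasal /n/ → [ĩ]
/i/ before nasal /ŋ/ → [ĩ]

[dũm+ĩnĩŋ]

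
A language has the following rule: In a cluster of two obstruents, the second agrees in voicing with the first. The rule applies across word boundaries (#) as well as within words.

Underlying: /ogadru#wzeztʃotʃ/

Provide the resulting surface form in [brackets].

/tʃ/ after /z/ (voiced) → [dʒ]

[ogadru#wzezdʒotʃ]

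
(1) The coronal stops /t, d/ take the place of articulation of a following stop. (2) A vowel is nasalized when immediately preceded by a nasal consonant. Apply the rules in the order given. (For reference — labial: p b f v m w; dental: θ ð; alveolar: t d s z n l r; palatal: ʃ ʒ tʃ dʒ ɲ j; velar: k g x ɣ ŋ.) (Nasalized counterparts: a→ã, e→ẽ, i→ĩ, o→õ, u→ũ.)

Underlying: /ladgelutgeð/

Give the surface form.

[laggelukgeð]

Rule 1: /d/ before /g/ (velar) → [g]
Rule 1: /t/ before /g/ (velar) → [k]
After rule 1: laggelukgeð
Rule 2: no segment meets the rule's conditions; no change.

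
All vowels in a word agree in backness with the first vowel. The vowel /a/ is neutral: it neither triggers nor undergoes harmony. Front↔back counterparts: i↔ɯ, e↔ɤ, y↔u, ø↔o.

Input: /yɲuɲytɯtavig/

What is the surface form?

/u/ harmonizes with /y/ ([-back]) → [y]
/ɯ/ harmonizes with /y/ ([-back]) → [i]

[yɲyɲytitavig]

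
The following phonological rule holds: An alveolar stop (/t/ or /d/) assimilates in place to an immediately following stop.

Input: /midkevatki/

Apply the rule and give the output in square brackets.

[migkevakki]

/d/ before /k/ (velar) → [g]
/t/ before /k/ (velar) → [k]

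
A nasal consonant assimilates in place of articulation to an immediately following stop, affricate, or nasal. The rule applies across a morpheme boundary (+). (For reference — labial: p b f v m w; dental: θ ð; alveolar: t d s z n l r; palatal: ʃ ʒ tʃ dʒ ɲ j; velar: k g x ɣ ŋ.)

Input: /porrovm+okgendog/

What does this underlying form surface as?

no segment meets the rule's conditions; no change.

[porrovm+okgendog]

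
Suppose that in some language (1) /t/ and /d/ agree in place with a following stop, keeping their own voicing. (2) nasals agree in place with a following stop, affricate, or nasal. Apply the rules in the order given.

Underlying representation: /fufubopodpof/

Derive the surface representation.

Rule 1: /d/ before /p/ (labial) → [b]
After rule 1: fufubopobpof
Rule 2: no segment meets the rule's conditions; no change.

[fufubopobpof]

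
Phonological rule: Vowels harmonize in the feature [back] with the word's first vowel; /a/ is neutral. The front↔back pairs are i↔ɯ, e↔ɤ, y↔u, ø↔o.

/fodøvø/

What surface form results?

[fodovo]

/ø/ harmonizes with /o/ ([+back]) → [o]
/ø/ harmonizes with /o/ ([+back]) → [o]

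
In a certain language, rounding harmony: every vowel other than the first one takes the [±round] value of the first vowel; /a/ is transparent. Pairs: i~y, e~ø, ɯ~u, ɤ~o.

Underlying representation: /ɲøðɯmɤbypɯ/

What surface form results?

[ɲøðumobypu]

/ɯ/ harmonizes with /ø/ ([+round]) → [u]
/ɤ/ harmonizes with /ø/ ([+round]) → [o]
/ɯ/ harmonizes with /ø/ ([+round]) → [u]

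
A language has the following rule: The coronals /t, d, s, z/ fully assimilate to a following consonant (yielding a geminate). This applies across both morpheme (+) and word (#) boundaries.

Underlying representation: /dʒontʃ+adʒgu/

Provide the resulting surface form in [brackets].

[dʒontʃ+adʒgu]

no segment meets the rule's conditions; no change.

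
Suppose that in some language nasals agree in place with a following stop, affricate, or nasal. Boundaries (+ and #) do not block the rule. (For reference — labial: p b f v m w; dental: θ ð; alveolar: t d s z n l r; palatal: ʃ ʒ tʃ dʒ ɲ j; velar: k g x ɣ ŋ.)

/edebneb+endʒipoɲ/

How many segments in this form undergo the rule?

/n/ before /dʒ/ (palatal) → [ɲ]
1 segment changes.

1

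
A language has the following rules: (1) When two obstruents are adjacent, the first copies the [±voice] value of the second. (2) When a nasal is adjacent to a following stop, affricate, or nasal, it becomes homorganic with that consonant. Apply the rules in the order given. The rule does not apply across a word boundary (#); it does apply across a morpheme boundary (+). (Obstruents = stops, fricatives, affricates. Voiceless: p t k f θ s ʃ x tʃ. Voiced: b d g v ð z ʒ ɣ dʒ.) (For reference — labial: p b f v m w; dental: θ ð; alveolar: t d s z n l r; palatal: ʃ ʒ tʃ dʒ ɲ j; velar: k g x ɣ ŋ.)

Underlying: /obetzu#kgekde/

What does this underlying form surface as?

[obedzu#ggegde]

Rule 1: /t/ before /z/ (voiced) → [d]
Rule 1: /k/ before /g/ (voiced) → [g]
Rule 1: /k/ before /d/ (voiced) → [g]
After rule 1: obedzu#ggegde
Rule 2: no segment meets the rule's conditions; no change.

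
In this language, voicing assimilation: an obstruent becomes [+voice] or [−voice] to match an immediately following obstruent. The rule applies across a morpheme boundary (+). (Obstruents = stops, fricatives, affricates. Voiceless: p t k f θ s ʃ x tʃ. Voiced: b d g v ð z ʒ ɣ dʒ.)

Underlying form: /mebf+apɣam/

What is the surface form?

/b/ before /f/ (voiceless) → [p]
/p/ before /ɣ/ (voiced) → [b]

[mepf+abɣam]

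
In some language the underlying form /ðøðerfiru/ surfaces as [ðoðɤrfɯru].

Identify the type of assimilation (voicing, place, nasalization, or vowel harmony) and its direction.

vowel harmony, regressive

/ø/→[o] /e/→[ɤ] /i/→[ɯ].
Vowels agree with the last vowel, so the harmony is regressive.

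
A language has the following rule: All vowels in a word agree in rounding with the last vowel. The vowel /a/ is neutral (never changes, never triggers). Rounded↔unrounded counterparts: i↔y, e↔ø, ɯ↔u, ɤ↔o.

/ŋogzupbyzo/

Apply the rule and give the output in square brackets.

[ŋogzupbyzo]

no segment meets the rule's conditions; no change.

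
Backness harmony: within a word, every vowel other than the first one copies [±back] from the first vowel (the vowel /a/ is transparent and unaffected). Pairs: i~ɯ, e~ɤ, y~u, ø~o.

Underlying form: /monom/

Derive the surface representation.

[monom]

no segment meets the rule's conditions; no change.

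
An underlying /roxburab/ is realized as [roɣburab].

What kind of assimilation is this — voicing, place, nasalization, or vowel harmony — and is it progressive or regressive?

voicing assimilation, regressive

/x/→[ɣ].
Each target copies a feature from the following segment, so the direction is regressive.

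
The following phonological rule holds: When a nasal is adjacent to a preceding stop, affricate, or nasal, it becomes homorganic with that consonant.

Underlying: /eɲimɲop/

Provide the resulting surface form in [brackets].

/ɲ/ after /m/ (labial) → [m]

[eɲimmop]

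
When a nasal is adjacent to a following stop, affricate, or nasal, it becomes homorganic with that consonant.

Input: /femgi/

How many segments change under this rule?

/m/ before /g/ (velar) → [ŋ]
1 segment changes.

1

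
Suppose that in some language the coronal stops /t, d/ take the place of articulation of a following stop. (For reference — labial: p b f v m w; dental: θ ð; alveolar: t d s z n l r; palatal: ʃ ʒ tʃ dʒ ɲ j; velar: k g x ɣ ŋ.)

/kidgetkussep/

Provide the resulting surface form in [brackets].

[kiggekkussep]

/d/ before /g/ (velar) → [g]
/t/ before /k/ (velar) → [k]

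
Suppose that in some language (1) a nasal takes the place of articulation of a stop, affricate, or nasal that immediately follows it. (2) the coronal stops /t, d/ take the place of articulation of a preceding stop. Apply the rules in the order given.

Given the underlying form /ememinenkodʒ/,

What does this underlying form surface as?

[ememineŋkodʒ]

Rule 1: /n/ before /k/ (velar) → [ŋ]
After rule 1: ememineŋkodʒ
Rule 2: no segment meets the rule's conditions; no change.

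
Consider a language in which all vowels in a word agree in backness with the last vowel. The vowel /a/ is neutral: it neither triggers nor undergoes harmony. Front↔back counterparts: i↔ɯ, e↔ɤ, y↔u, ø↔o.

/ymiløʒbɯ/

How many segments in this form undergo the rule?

/y/ harmonizes with /ɯ/ ([+back]) → [u]
/i/ harmonizes with /ɯ/ ([+back]) → [ɯ]
/ø/ harmonizes with /ɯ/ ([+back]) → [o]
3 segments change.

3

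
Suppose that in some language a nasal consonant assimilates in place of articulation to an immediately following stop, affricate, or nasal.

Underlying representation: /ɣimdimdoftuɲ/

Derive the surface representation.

[ɣindindoftuɲ]

/m/ before /d/ (alveolar) → [n]
/m/ before /d/ (alveolar) → [n]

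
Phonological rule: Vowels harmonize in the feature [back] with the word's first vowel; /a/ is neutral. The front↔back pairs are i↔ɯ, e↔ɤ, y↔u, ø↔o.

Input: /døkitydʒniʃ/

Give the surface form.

no segment meets the rule's conditions; no change.

[døkitydʒniʃ]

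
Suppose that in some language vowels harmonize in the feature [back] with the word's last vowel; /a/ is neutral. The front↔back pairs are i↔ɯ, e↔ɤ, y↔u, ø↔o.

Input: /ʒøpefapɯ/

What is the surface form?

[ʒopɤfapɯ]

/ø/ harmonizes with /ɯ/ ([+back]) → [o]
/e/ harmonizes with /ɯ/ ([+back]) → [ɤ]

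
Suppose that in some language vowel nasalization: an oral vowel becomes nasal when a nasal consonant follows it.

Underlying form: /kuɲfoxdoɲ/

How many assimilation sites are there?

2

/u/ before nasal /ɲ/ → [ũ]
/o/ before nasal /ɲ/ → [õ]
2 segments change.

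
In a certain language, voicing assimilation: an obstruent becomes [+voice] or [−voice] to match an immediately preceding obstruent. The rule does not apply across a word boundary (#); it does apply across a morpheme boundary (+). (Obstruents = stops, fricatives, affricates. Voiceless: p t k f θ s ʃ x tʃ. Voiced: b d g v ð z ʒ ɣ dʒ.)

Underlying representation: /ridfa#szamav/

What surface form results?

/f/ after /d/ (voiced) → [v]
/z/ after /s/ (voiceless) → [s]

[ridva#ssamav]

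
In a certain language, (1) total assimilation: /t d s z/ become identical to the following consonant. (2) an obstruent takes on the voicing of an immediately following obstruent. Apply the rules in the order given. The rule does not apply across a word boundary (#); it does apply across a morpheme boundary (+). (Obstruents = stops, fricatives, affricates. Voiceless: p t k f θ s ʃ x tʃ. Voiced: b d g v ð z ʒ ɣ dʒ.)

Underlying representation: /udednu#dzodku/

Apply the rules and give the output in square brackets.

Rule 1: /d/ before /n/ → [n] (total assimilation)
Rule 1: /d/ before /z/ → [z] (total assimilation)
Rule 1: /d/ before /k/ → [k] (total assimilation)
After rule 1: udennu#zzokku
Rule 2: no segment meets the rule's conditions; no change.

[udennu#zzokku]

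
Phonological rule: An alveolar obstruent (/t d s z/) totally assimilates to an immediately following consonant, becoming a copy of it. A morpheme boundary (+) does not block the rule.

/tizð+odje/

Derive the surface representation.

[tiðð+ojje]

/z/ before /ð/ → [ð] (total assimilation)
/d/ before /j/ → [j] (total assimilation)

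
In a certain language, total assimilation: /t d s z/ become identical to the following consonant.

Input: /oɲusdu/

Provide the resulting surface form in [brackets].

[oɲuddu]

/s/ before /d/ → [d] (total assimilation)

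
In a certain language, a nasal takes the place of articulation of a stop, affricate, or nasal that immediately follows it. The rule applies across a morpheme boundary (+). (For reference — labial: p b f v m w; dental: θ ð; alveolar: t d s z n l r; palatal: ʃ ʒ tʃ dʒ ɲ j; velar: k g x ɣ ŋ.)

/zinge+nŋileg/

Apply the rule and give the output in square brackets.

[ziŋge+ŋŋileg]

/n/ before /g/ (velar) → [ŋ]
/n/ before /ŋ/ (velar) → [ŋ]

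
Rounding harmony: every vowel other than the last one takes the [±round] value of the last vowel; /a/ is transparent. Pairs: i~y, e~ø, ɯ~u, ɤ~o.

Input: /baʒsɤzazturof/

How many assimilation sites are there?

1

/ɤ/ harmonizes with /o/ ([+round]) → [o]
1 segment changes.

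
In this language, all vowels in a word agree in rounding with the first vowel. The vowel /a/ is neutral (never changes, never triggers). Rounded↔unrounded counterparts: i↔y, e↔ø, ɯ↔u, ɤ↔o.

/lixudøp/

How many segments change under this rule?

2

/u/ harmonizes with /i/ ([-round]) → [ɯ]
/ø/ harmonizes with /i/ ([-round]) → [e]
2 segments change.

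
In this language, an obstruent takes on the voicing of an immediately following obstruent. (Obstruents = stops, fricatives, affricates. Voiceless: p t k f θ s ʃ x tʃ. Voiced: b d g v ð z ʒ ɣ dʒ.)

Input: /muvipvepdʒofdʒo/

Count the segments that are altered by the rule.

3

/p/ before /v/ (voiced) → [b]
/p/ before /dʒ/ (voiced) → [b]
/f/ before /dʒ/ (voiced) → [v]
3 segments change.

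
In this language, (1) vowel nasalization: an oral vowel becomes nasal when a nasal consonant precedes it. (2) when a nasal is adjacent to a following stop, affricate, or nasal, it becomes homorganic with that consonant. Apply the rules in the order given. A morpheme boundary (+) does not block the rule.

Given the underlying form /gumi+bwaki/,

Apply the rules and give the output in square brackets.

[gumĩ+bwaki]

Rule 1: /i/ after nasal /m/ → [ĩ]
After rule 1: gumĩ+bwaki
Rule 2: no segment meets the rule's conditions; no change.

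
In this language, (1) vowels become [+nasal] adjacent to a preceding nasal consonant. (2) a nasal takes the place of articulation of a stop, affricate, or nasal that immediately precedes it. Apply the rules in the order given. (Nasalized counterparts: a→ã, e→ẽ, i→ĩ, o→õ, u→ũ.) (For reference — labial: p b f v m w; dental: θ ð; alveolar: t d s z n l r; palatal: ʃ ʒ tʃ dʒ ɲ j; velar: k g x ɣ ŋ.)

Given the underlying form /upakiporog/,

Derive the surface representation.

[upakiporog]

Rule 1: no segment meets the rule's conditions; no change.
After rule 1: upakiporog
Rule 2: no segment meets the rule's conditions; no change.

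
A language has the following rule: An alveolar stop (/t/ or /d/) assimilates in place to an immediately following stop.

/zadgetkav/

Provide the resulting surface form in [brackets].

/d/ before /g/ (velar) → [g]
/t/ before /k/ (velar) → [k]

[zaggekkav]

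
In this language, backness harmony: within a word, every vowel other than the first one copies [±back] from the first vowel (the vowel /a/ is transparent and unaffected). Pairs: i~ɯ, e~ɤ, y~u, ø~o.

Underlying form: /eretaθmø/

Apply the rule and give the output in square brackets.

[eretaθmø]

no segment meets the rule's conditions; no change.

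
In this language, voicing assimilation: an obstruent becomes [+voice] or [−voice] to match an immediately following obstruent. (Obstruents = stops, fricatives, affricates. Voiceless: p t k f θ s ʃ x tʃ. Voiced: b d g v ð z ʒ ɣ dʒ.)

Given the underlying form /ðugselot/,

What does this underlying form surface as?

[ðukselot]

/g/ before /s/ (voiceless) → [k]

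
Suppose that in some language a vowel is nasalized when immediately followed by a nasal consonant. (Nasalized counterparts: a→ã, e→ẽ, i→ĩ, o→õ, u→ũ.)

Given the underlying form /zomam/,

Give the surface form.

[zõmãm]

/o/ before nasal /m/ → [õ]
/a/ before nasal /m/ → [ã]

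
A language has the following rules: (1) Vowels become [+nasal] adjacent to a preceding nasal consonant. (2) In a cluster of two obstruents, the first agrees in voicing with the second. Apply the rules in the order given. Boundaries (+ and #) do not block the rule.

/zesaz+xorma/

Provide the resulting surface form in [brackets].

Rule 1: /a/ after nasal /m/ → [ã]
After rule 1: zesaz+xormã
Rule 2: /z/ before /x/ (voiceless) → [s]

[zesas+xormã]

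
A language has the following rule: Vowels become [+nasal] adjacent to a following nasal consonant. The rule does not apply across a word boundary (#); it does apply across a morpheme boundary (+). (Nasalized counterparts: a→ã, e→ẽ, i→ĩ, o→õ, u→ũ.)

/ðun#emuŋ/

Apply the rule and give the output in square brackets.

/u/ before nasal /n/ → [ũ]
/e/ before nasal /m/ → [ẽ]
/u/ before nasal /ŋ/ → [ũ]

[ðũn#ẽmũŋ]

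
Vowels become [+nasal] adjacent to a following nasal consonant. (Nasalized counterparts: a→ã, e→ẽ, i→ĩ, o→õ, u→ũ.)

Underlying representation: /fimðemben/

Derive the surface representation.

/i/ before nasal /m/ → [ĩ]
/e/ before nasal /m/ → [ẽ]
/e/ before nasal /n/ → [ẽ]

[fĩmðẽmbẽn]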